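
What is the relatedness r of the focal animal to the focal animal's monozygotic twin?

1

Each parent–offspring link contributes a factor of 1/2, and independent paths through distinct common ancestors add.
Monozygotic twins share every allele identical by descent: r = 1.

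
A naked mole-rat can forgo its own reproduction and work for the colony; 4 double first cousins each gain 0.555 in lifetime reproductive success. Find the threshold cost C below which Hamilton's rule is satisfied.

r to a double first cousin = 0.25 (double first cousins share both grandparent pairs — four paths of length 4: r = 4·(1/2)^4 = 1/4).
Hamilton's rule: n·r·B > C, so the trait is favored while C < n·r·B = 4·0.25·0.555 = 0.555.

0.555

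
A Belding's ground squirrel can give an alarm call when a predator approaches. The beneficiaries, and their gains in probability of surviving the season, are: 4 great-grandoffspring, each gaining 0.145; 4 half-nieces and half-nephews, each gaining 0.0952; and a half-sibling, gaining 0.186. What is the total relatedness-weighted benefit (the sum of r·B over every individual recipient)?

r to a great-grandoffspring = 0.125 (three parent–offspring links: r = (1/2)^3 = 1/8).
r to a half-niece or half-nephew = 0.125 (half-aunt/uncle↔niece/nephew: one path of length 3: r = (1/2)^3 = 1/8).
r to a half-sibling = 0.25 (half-sibs share one parent — one path of length 2: r = (1/2)^2 = 1/4).
Summing one r·B term per recipient: 4·0.125·0.145 + 4·0.125·0.0952 + 1·0.25·0.186 = 0.1666.

0.1666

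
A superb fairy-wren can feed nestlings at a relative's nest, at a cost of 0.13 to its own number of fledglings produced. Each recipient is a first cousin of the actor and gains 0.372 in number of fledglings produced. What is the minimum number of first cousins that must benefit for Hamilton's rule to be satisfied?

3

r to a first cousin = 0.125 (first cousins share one grandparent pair — two paths of length 4: r = 2·(1/2)^4 = 1/8).
Hamilton's rule: n·r·B > C  ⇒  n > C/(r·B) = 0.13/(0.125·0.372) = 2.796.
The smallest integer exceeding 2.796 is 3.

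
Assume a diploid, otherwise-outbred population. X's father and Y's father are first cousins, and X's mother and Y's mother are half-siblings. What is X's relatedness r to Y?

Independent pedigree routes through distinct common ancestors add.
X and Y are related in two ways: second cousins through their fathers (r = 1/32) and half first cousins through their mothers (r = 1/16).
r = 1/32 + 1/16 = 3/32 = 0.09375.

0.09375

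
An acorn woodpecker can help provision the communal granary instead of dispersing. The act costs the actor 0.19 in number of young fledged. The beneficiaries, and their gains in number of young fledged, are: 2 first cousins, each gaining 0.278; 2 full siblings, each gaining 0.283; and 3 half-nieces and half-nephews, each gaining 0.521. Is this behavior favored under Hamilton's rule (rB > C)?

Yes

Hamilton's rule: the trait is favored when the sum of r·B over every recipient exceeds the actor's cost C.
r to a first cousin = 1/8 (first cousins share one grandparent pair — two paths of length 4: r = 2·(1/2)^4 = 1/8).
r to a full sibling = 0.5 (full sibs share both parents — two paths of length 2: r = 2·(1/2)^2 = 1/2).
r to a half-niece or half-nephew = 1/8 (half-aunt/uncle↔niece/nephew: one path of length 3: r = (1/2)^3 = 1/8).
Summing one r·B term per recipient: 2·0.125·0.278 + 2·0.5·0.283 + 3·0.125·0.521 = 0.547875.
0.547875 > 0.19: the indirect benefit exceeds the cost.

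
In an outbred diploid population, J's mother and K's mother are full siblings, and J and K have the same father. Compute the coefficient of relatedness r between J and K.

0.375

Independent pedigree routes through distinct common ancestors add.
J and K are related in two ways: first cousins through their mothers (r = 1/8) and half-sibs through their shared father (r = 1/4).
r = 1/8 + 1/4 = 3/8 = 0.375.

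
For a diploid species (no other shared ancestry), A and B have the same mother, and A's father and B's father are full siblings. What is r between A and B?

0.375

Wright's path rule: contributions from independent ancestry routes add.
A and B are related in two ways: half-sibs through their shared mother (r = 1/4) and first cousins through their fathers (r = 1/8).
r = 1/4 + 1/8 = 0.375.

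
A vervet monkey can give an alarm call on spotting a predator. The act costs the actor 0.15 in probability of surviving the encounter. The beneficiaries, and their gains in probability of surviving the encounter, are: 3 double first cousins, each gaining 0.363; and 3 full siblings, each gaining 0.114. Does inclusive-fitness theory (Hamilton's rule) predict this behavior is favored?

Yes

Hamilton's rule: the trait is favored when the sum of r·B over every recipient exceeds the actor's cost C.
r to a double first cousin = 1/4 (double first cousins share both grandparent pairs — four paths of length 4: r = 4·(1/2)^4 = 1/4).
r to a full sibling = 1/2 (full sibs share both parents — two paths of length 2: r = 2·(1/2)^2 = 1/2).
Summing one r·B term per recipient: 3·0.25·0.363 + 3·0.5·0.114 = 0.44325.
0.44325 > 0.15: the indirect benefit exceeds the cost.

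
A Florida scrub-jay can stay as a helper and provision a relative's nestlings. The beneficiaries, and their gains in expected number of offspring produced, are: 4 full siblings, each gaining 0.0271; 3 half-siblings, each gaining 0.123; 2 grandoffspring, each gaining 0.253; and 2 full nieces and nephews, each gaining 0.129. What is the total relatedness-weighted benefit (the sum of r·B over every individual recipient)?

r to a full sibling = 0.5 (full sibs share both parents — two paths of length 2: r = 2·(1/2)^2 = 1/2).
r to a half-sibling = 0.25 (half-sibs share one parent — one path of length 2: r = (1/2)^2 = 1/4).
r to a grandoffspring = 1/4 (two parent–offspring links: r = (1/2)^2 = 1/4).
r to a full niece or nephew = 1/4 (full aunt/uncle↔niece/nephew: two paths of length 3 through the shared grandparent pair: r = 2·(1/2)^3 = 1/4).
Summing one r·B term per recipient: 4·0.5·0.0271 + 3·0.25·0.123 + 2·0.25·0.253 + 2·0.25·0.129 = 0.33745.

0.33745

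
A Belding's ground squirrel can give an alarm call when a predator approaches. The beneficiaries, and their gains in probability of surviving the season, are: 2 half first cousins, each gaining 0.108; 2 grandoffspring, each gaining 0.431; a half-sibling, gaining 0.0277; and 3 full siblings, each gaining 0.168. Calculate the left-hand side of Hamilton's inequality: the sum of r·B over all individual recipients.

0.487925

r to a half first cousin = 0.0625 (half first cousins share one grandparent — one path of length 4: r = (1/2)^4 = 1/16).
r to a grandoffspring = 1/4 (two parent–offspring links: r = (1/2)^2 = 1/4).
r to a half-sibling = 0.25 (half-sibs share one parent — one path of length 2: r = (1/2)^2 = 1/4).
r to a full sibling = 0.5 (full sibs share both parents — two paths of length 2: r = 2·(1/2)^2 = 1/2).
Summing one r·B term per recipient: 2·0.0625·0.108 + 2·0.25·0.431 + 1·0.25·0.0277 + 3·0.5·0.168 = 0.487925.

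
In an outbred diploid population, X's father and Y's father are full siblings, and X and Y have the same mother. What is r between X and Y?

Wright's path rule: contributions from independent ancestry routes add.
X and Y are related in two ways: first cousins through their fathers (r = 1/8) and half-sibs through their shared mother (r = 1/4).
r = 1/8 + 1/4 = 0.375.

0.375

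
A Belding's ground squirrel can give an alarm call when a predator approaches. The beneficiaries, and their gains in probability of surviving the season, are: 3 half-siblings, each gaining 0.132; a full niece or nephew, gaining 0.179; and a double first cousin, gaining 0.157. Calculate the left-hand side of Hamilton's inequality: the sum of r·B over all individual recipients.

r to a half-sibling = 1/4 (half-sibs share one parent — one path of length 2: r = (1/2)^2 = 1/4).
r to a full niece or nephew = 0.25 (full aunt/uncle↔niece/nephew: two paths of length 3 through the shared grandparent pair: r = 2·(1/2)^3 = 1/4).
r to a double first cousin = 1/4 (double first cousins share both grandparent pairs — four paths of length 4: r = 4·(1/2)^4 = 1/4).
Summing one r·B term per recipient: 3·0.25·0.132 + 1·0.25·0.179 + 1·0.25·0.157 = 0.183.

0.183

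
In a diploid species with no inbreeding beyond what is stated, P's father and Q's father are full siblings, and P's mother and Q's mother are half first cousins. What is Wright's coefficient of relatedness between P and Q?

Independent pedigree routes through distinct common ancestors add.
P and Q are related in two ways: first cousins through their fathers (r = 1/8) and half second cousins through their mothers (r = 1/64).
r = 1/8 + 1/64 = 0.140625.

0.140625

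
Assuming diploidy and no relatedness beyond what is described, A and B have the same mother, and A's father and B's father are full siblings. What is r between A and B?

0.375

Independent pedigree routes through distinct common ancestors add.
A and B are related in two ways: half-sibs through their shared mother (r = 1/4) and first cousins through their fathers (r = 1/8).
r = 1/4 + 1/8 = 3/8 = 0.375.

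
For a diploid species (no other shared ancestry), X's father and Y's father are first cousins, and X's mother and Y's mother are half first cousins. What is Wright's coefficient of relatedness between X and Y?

0.046875

Independent pedigree routes through distinct common ancestors add.
X and Y are related in two ways: second cousins through their fathers (r = 1/32) and half second cousins through their mothers (r = 1/64).
r = 1/32 + 1/64 = 3/64 = 0.046875.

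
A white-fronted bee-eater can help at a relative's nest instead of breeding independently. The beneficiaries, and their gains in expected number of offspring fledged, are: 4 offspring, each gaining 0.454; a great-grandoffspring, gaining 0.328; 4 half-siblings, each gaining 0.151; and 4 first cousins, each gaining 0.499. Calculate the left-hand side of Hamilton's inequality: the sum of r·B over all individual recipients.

1.3495

r to an offspring = 1/2 (one parent–offspring link: r = (1/2)^1 = 1/2).
r to a great-grandoffspring = 0.125 (three parent–offspring links: r = (1/2)^3 = 1/8).
r to a half-sibling = 0.25 (half-sibs share one parent — one path of length 2: r = (1/2)^2 = 1/4).
r to a first cousin = 1/8 (first cousins share one grandparent pair — two paths of length 4: r = 2·(1/2)^4 = 1/8).
Summing one r·B term per recipient: 4·0.5·0.454 + 1·0.125·0.328 + 4·0.25·0.151 + 4·0.125·0.499 = 1.3495.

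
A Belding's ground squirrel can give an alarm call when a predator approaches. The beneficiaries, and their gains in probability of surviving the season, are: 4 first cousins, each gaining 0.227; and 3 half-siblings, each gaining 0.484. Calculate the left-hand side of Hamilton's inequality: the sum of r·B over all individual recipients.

r to a first cousin = 0.125 (first cousins share one grandparent pair — two paths of length 4: r = 2·(1/2)^4 = 1/8).
r to a half-sibling = 1/4 (half-sibs share one parent — one path of length 2: r = (1/2)^2 = 1/4).
Summing one r·B term per recipient: 4·0.125·0.227 + 3·0.25·0.484 = 0.4765.

0.4765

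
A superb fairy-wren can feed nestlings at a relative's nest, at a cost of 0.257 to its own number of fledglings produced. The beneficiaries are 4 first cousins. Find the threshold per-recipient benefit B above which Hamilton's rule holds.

0.514

r to a first cousin = 0.125 (first cousins share one grandparent pair — two paths of length 4: r = 2·(1/2)^4 = 1/8).
Hamilton's rule with n recipients of equal r: n·r·B > C, so B > C/(n·r) = 0.257/(4·0.125) = 0.514.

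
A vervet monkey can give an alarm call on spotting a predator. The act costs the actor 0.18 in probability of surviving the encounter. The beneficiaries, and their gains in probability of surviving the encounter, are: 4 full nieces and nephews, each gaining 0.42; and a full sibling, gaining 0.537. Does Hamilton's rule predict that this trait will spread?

Yes

Hamilton's rule: the trait is favored when the sum of r·B over every recipient exceeds the actor's cost C.
r to a full niece or nephew = 0.25 (full aunt/uncle↔niece/nephew: two paths of length 3 through the shared grandparent pair: r = 2·(1/2)^3 = 1/4).
r to a full sibling = 1/2 (full sibs share both parents — two paths of length 2: r = 2·(1/2)^2 = 1/2).
Summing one r·B term per recipient: 4·0.25·0.42 + 1·0.5·0.537 = 0.6885.
0.6885 > 0.18: the indirect benefit exceeds the cost.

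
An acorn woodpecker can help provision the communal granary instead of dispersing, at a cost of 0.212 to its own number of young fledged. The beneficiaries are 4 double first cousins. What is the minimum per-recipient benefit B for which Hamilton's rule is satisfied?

r to a double first cousin = 1/4 (double first cousins share both grandparent pairs — four paths of length 4: r = 4·(1/2)^4 = 1/4).
Hamilton's rule with n recipients of equal r: n·r·B > C, so B > C/(n·r) = 0.212/(4·0.25) = 0.212.

0.212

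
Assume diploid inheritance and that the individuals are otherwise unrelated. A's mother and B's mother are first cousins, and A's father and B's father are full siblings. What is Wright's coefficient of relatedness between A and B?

Independent pedigree routes through distinct common ancestors add.
A and B are related in two ways: second cousins through their mothers (r = 1/32) and first cousins through their fathers (r = 1/8).
r = 1/32 + 1/8 = 0.15625.

0.15625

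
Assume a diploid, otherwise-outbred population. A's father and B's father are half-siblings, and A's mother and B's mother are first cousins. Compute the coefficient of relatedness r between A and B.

0.09375

Relatedness sums over independent paths through distinct common ancestors.
A and B are related in two ways: half first cousins through their fathers (r = 1/16) and second cousins through their mothers (r = 1/32).
r = 1/16 + 1/32 = 0.09375.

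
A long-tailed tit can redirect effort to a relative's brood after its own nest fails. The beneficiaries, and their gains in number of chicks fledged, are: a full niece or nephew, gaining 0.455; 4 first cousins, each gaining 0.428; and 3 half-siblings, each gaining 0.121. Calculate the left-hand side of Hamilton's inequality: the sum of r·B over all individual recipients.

r to a full niece or nephew = 1/4 (full aunt/uncle↔niece/nephew: two paths of length 3 through the shared grandparent pair: r = 2·(1/2)^3 = 1/4).
r to a first cousin = 1/8 (first cousins share one grandparent pair — two paths of length 4: r = 2·(1/2)^4 = 1/8).
r to a half-sibling = 0.25 (half-sibs share one parent — one path of length 2: r = (1/2)^2 = 1/4).
Summing one r·B term per recipient: 1·0.25·0.455 + 4·0.125·0.428 + 3·0.25·0.121 = 0.4185.

0.4185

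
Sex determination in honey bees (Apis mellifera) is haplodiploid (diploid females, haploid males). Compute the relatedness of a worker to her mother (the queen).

0.5

One meiotic link between diploid queen and diploid daughter: r = 1/2.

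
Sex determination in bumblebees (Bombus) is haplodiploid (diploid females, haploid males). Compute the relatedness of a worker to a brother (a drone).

0.25

Her haploid brother carries none of their father's genes and a random half of their mother's genome; that half matches the maternal half of her own genome with probability 1/2: r = 1/2 · 1/2 = 1/4.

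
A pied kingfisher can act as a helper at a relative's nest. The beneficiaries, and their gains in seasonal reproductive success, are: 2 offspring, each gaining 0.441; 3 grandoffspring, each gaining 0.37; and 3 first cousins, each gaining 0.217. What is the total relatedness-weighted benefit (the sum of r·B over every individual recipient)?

r to an offspring = 1/2 (one parent–offspring link: r = (1/2)^1 = 1/2).
r to a grandoffspring = 0.25 (two parent–offspring links: r = (1/2)^2 = 1/4).
r to a first cousin = 1/8 (first cousins share one grandparent pair — two paths of length 4: r = 2·(1/2)^4 = 1/8).
Summing one r·B term per recipient: 2·0.5·0.441 + 3·0.25·0.37 + 3·0.125·0.217 = 0.799875.

0.799875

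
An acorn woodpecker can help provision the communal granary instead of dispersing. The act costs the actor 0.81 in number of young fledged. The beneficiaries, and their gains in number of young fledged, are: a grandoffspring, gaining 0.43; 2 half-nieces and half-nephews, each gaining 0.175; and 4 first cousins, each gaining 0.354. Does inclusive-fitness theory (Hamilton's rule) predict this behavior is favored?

No

Hamilton's rule: the trait is favored when the sum of r·B over every recipient exceeds the actor's cost C.
r to a grandoffspring = 1/4 (two parent–offspring links: r = (1/2)^2 = 1/4).
r to a half-niece or half-nephew = 1/8 (half-aunt/uncle↔niece/nephew: one path of length 3: r = (1/2)^3 = 1/8).
r to a first cousin = 0.125 (first cousins share one grandparent pair — two paths of length 4: r = 2·(1/2)^4 = 1/8).
Summing one r·B term per recipient: 1·0.25·0.43 + 2·0.125·0.175 + 4·0.125·0.354 = 0.32825.
0.32825 < 0.81: the indirect benefit is less than the cost.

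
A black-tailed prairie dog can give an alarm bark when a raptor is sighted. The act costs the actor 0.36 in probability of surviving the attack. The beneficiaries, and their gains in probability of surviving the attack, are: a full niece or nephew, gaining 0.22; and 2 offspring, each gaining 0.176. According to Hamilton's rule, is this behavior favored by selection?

No

Hamilton's rule: the trait is favored when the sum of r·B over every recipient exceeds the actor's cost C.
r to a full niece or nephew = 1/4 (full aunt/uncle↔niece/nephew: two paths of length 3 through the shared grandparent pair: r = 2·(1/2)^3 = 1/4).
r to an offspring = 0.5 (one parent–offspring link: r = (1/2)^1 = 1/2).
Summing one r·B term per recipient: 1·0.25·0.22 + 2·0.5·0.176 = 0.231.
0.231 < 0.36: the indirect benefit is less than the cost.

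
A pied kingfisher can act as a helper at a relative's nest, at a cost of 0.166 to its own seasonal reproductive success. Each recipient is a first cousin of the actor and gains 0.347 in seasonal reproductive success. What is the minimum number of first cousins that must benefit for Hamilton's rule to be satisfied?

4

r to a first cousin = 0.125 (first cousins share one grandparent pair — two paths of length 4: r = 2·(1/2)^4 = 1/8).
Hamilton's rule: n·r·B > C  ⇒  n > C/(r·B) = 0.166/(0.125·0.347) = 3.827.
The smallest integer exceeding 3.827 is 4.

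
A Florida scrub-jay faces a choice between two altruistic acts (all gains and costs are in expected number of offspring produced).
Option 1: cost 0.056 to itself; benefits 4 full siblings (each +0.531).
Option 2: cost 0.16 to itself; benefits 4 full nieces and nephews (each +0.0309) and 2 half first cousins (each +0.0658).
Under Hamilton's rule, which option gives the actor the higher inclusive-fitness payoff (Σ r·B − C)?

Option 1

Option 1: r to a full sibling = 0.5.
Option 1: Σ r·B − C = (4·0.5·0.531) − 0.056 = 1.006.
Option 2: r to a full niece or nephew = 0.25.
Option 2: r to a half first cousin = 0.0625.
Option 2: Σ r·B − C = (4·0.25·0.0309 + 2·0.0625·0.0658) − 0.16 = -0.120875.
Option 1 has the higher net inclusive-fitness payoff.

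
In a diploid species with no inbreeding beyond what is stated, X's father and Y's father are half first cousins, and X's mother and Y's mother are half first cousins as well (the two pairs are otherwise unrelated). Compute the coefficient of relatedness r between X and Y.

0.03125

Wright's path rule: contributions from independent ancestry routes add.
X and Y are related in two ways: half second cousins through their fathers (r = 1/64) and half second cousins through their mothers (r = 1/64).
r = 1/64 + 1/64 = 0.03125.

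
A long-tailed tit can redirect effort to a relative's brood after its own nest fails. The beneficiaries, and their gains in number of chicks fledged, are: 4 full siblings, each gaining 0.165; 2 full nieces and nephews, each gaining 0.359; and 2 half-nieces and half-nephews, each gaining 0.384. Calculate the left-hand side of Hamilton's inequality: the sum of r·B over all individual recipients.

0.6055

r to a full sibling = 1/2 (full sibs share both parents — two paths of length 2: r = 2·(1/2)^2 = 1/2).
r to a full niece or nephew = 1/4 (full aunt/uncle↔niece/nephew: two paths of length 3 through the shared grandparent pair: r = 2·(1/2)^3 = 1/4).
r to a half-niece or half-nephew = 1/8 (half-aunt/uncle↔niece/nephew: one path of length 3: r = (1/2)^3 = 1/8).
Summing one r·B term per recipient: 4·0.5·0.165 + 2·0.25·0.359 + 2·0.125·0.384 = 0.6055.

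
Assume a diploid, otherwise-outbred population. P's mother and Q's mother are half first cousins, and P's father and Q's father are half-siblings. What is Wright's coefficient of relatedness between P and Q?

0.078125

Independent pedigree routes through distinct common ancestors add.
P and Q are related in two ways: half second cousins through their mothers (r = 1/64) and half first cousins through their fathers (r = 1/16).
r = 1/64 + 1/16 = 0.078125.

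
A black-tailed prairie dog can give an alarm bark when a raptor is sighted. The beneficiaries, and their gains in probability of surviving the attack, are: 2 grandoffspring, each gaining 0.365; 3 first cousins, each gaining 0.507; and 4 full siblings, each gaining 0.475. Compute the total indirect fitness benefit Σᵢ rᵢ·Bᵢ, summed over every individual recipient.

r to a grandoffspring = 1/4 (two parent–offspring links: r = (1/2)^2 = 1/4).
r to a first cousin = 1/8 (first cousins share one grandparent pair — two paths of length 4: r = 2·(1/2)^4 = 1/8).
r to a full sibling = 1/2 (full sibs share both parents — two paths of length 2: r = 2·(1/2)^2 = 1/2).
Summing one r·B term per recipient: 2·0.25·0.365 + 3·0.125·0.507 + 4·0.5·0.475 = 1.322625.

1.322625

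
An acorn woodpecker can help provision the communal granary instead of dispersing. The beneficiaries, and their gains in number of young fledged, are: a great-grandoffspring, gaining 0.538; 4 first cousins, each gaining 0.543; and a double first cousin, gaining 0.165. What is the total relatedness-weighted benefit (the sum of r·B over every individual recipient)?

r to a great-grandoffspring = 1/8 (three parent–offspring links: r = (1/2)^3 = 1/8).
r to a first cousin = 1/8 (first cousins share one grandparent pair — two paths of length 4: r = 2·(1/2)^4 = 1/8).
r to a double first cousin = 0.25 (double first cousins share both grandparent pairs — four paths of length 4: r = 4·(1/2)^4 = 1/4).
Summing one r·B term per recipient: 1·0.125·0.538 + 4·0.125·0.543 + 1·0.25·0.165 = 0.38.

0.38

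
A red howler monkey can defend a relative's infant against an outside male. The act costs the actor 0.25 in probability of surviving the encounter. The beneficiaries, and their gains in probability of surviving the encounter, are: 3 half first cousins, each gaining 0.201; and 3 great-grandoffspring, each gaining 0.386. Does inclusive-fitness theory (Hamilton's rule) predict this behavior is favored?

Hamilton's rule: the trait is favored when the sum of r·B over every recipient exceeds the actor's cost C.
r to a half first cousin = 0.0625 (half first cousins share one grandparent — one path of length 4: r = (1/2)^4 = 1/16).
r to a great-grandoffspring = 0.125 (three parent–offspring links: r = (1/2)^3 = 1/8).
Summing one r·B term per recipient: 3·0.0625·0.201 + 3·0.125·0.386 = 0.1824375.
0.1824375 < 0.25: the indirect benefit is less than the cost.

No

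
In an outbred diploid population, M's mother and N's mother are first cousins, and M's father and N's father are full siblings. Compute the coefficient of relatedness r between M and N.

0.15625

Relatedness sums over independent paths through distinct common ancestors.
M and N are related in two ways: second cousins through their mothers (r = 1/32) and first cousins through their fathers (r = 1/8).
r = 1/32 + 1/8 = 0.15625.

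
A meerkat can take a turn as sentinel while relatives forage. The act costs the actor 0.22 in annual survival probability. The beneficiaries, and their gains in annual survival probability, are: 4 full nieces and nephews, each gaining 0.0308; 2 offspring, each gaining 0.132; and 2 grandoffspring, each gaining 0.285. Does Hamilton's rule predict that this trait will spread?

Yes

Hamilton's rule: the trait is favored when the sum of r·B over every recipient exceeds the actor's cost C.
r to a full niece or nephew = 0.25 (full aunt/uncle↔niece/nephew: two paths of length 3 through the shared grandparent pair: r = 2·(1/2)^3 = 1/4).
r to an offspring = 0.5 (one parent–offspring link: r = (1/2)^1 = 1/2).
r to a grandoffspring = 0.25 (two parent–offspring links: r = (1/2)^2 = 1/4).
Summing one r·B term per recipient: 4·0.25·0.0308 + 2·0.5·0.132 + 2·0.25·0.285 = 0.3053.
0.3053 > 0.22: the indirect benefit exceeds the cost.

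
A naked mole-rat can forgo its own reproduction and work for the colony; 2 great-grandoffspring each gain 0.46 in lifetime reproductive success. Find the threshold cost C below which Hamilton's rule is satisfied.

r to a great-grandoffspring = 0.125 (three parent–offspring links: r = (1/2)^3 = 1/8).
Hamilton's rule: n·r·B > C, so the trait is favored while C < n·r·B = 2·0.125·0.46 = 0.115.

0.115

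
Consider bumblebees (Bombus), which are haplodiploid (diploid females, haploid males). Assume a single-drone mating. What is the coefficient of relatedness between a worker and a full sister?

Haplodiploid full sisters inherit their father's entire haploid genome identically (contributing 1/2) and on average half of their mother's contribution (1/2 · 1/2 = 1/4); r = 1/2 + 1/4 = 3/4.

0.75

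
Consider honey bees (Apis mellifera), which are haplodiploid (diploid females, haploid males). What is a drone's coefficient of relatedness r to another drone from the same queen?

Haploid brothers each carry a random half of the queen's diploid genome, so on average they share half: r = 1/2.

0.5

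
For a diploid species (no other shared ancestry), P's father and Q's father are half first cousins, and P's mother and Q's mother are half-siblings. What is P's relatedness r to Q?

0.078125

Independent pedigree routes through distinct common ancestors add.
P and Q are related in two ways: half second cousins through their fathers (r = 1/64) and half first cousins through their mothers (r = 1/16).
r = 1/64 + 1/16 = 5/64 = 0.078125.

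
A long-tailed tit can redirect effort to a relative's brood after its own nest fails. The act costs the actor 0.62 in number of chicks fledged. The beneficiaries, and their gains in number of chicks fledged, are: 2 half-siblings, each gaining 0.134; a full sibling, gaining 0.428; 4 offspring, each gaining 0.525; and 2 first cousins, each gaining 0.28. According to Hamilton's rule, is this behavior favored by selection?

Yes

Hamilton's rule: the trait is favored when the sum of r·B over every recipient exceeds the actor's cost C.
r to a half-sibling = 0.25 (half-sibs share one parent — one path of length 2: r = (1/2)^2 = 1/4).
r to a full sibling = 1/2 (full sibs share both parents — two paths of length 2: r = 2·(1/2)^2 = 1/2).
r to an offspring = 1/2 (one parent–offspring link: r = (1/2)^1 = 1/2).
r to a first cousin = 0.125 (first cousins share one grandparent pair — two paths of length 4: r = 2·(1/2)^4 = 1/8).
Summing one r·B term per recipient: 2·0.25·0.134 + 1·0.5·0.428 + 4·0.5·0.525 + 2·0.125·0.28 = 1.401.
1.401 > 0.62: the indirect benefit exceeds the cost.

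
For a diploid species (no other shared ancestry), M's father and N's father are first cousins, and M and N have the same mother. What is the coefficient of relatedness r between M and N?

0.28125

With two independent routes of shared ancestry, r is the sum of the two contributions.
M and N are related in two ways: second cousins through their fathers (r = 1/32) and half-sibs through their shared mother (r = 1/4).
r = 1/32 + 1/4 = 0.28125.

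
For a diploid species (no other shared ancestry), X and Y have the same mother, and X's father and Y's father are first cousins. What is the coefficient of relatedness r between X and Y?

0.28125

Independent pedigree routes through distinct common ancestors add.
X and Y are related in two ways: half-sibs through their shared mother (r = 1/4) and second cousins through their fathers (r = 1/32).
r = 1/4 + 1/32 = 9/32 = 0.28125.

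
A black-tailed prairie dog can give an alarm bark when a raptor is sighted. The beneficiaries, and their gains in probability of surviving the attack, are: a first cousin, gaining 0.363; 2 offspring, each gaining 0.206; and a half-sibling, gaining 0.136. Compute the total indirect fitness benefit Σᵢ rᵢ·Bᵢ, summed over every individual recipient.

0.285375

r to a first cousin = 1/8 (first cousins share one grandparent pair — two paths of length 4: r = 2·(1/2)^4 = 1/8).
r to an offspring = 1/2 (one parent–offspring link: r = (1/2)^1 = 1/2).
r to a half-sibling = 1/4 (half-sibs share one parent — one path of length 2: r = (1/2)^2 = 1/4).
Summing one r·B term per recipient: 1·0.125·0.363 + 2·0.5·0.206 + 1·0.25·0.136 = 0.285375.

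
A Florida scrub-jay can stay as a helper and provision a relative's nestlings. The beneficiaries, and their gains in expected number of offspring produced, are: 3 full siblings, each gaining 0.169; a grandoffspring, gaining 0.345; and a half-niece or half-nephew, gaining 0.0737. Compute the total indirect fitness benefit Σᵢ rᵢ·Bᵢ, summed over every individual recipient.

0.3489625

r to a full sibling = 0.5 (full sibs share both parents — two paths of length 2: r = 2·(1/2)^2 = 1/2).
r to a grandoffspring = 1/4 (two parent–offspring links: r = (1/2)^2 = 1/4).
r to a half-niece or half-nephew = 1/8 (half-aunt/uncle↔niece/nephew: one path of length 3: r = (1/2)^3 = 1/8).
Summing one r·B term per recipient: 3·0.5·0.169 + 1·0.25·0.345 + 1·0.125·0.0737 = 0.3489625.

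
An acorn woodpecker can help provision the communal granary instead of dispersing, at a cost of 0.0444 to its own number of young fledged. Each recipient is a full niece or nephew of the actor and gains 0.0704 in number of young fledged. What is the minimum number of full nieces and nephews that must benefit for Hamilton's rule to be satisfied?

r to a full niece or nephew = 1/4 (full aunt/uncle↔niece/nephew: two paths of length 3 through the shared grandparent pair: r = 2·(1/2)^3 = 1/4).
Hamilton's rule: n·r·B > C  ⇒  n > C/(r·B) = 0.0444/(0.25·0.0704) = 2.523.
The smallest integer exceeding 2.523 is 3.

3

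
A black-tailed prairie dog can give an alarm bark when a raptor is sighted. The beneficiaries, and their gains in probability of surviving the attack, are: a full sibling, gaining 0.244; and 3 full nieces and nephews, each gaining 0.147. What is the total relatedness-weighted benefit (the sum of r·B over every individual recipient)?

r to a full sibling = 1/2 (full sibs share both parents — two paths of length 2: r = 2·(1/2)^2 = 1/2).
r to a full niece or nephew = 0.25 (full aunt/uncle↔niece/nephew: two paths of length 3 through the shared grandparent pair: r = 2·(1/2)^3 = 1/4).
Summing one r·B term per recipient: 1·0.5·0.244 + 3·0.25·0.147 = 0.23225.

0.23225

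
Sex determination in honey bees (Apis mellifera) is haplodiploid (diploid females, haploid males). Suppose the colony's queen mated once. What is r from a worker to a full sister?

0.75

Haplodiploid full sisters inherit their father's entire haploid genome identically (contributing 1/2) and on average half of their mother's contribution (1/2 · 1/2 = 1/4); r = 1/2 + 1/4 = 3/4.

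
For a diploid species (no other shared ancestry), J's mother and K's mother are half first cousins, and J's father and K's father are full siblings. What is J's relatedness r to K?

0.140625

Independent pedigree routes through distinct common ancestors add.
J and K are related in two ways: half second cousins through their mothers (r = 1/64) and first cousins through their fathers (r = 1/8).
r = 1/64 + 1/8 = 9/64 = 0.140625.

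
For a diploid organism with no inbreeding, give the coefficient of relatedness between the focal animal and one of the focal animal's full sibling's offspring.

0.25

Each parent–offspring link contributes a factor of 1/2, and independent paths through distinct common ancestors add.
Full aunt/uncle↔niece/nephew: two paths of length 3 through the shared grandparent pair: r = 2·(1/2)^3 = 1/4.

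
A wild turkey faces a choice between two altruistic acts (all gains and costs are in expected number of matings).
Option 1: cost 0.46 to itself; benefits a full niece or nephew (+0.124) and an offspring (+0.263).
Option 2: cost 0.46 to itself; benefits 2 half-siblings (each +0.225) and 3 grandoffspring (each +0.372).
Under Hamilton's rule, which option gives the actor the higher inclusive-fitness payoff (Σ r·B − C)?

Option 1: r to a full niece or nephew = 0.25.
Option 1: r to an offspring = 0.5.
Option 1: Σ r·B − C = (1·0.25·0.124 + 1·0.5·0.263) − 0.46 = -0.2975.
Option 2: r to a half-sibling = 0.25.
Option 2: r to a grandoffspring = 0.25.
Option 2: Σ r·B − C = (2·0.25·0.225 + 3·0.25·0.372) − 0.46 = -0.0685.
Option 2 has the higher net inclusive-fitness payoff.

Option 2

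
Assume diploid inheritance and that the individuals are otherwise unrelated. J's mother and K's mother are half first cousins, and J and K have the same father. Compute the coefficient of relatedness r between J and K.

Wright's path rule: contributions from independent ancestry routes add.
J and K are related in two ways: half second cousins through their mothers (r = 1/64) and half-sibs through their shared father (r = 1/4).
r = 1/64 + 1/4 = 17/64 = 0.265625.

0.265625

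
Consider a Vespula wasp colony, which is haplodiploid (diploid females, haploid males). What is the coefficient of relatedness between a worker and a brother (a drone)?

0.25

Her haploid brother carries none of their father's genes and a random half of their mother's genome; that half matches the maternal half of her own genome with probability 1/2: r = 1/2 · 1/2 = 1/4.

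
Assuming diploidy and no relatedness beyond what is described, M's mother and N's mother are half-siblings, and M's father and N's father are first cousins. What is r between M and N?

Independent pedigree routes through distinct common ancestors add.
M and N are related in two ways: half first cousins through their mothers (r = 1/16) and second cousins through their fathers (r = 1/32).
r = 1/16 + 1/32 = 3/32 = 0.09375.

0.09375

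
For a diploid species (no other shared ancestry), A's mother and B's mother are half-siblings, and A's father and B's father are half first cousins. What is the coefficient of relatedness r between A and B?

Relatedness sums over independent paths through distinct common ancestors.
A and B are related in two ways: half first cousins through their mothers (r = 1/16) and half second cousins through their fathers (r = 1/64).
r = 1/16 + 1/64 = 5/64 = 0.078125.

0.078125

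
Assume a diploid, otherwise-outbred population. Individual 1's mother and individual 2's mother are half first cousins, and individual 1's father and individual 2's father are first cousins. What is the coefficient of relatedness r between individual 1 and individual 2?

Relatedness sums over independent paths through distinct common ancestors.
Individual 1 and individual 2 are related in two ways: half second cousins through their mothers (r = 1/64) and second cousins through their fathers (r = 1/32).
r = 1/64 + 1/32 = 3/64 = 0.046875.

0.046875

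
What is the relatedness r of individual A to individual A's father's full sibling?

0.25

Each parent–offspring link contributes a factor of 1/2, and independent paths through distinct common ancestors add.
Full aunt/uncle↔niece/nephew: two paths of length 3 through the shared grandparent pair: r = 2·(1/2)^3 = 1/4.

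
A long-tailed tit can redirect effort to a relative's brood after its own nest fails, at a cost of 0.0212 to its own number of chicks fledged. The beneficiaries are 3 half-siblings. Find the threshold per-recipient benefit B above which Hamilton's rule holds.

0.0283

r to a half-sibling = 1/4 (half-sibs share one parent — one path of length 2: r = (1/2)^2 = 1/4).
Hamilton's rule with n recipients of equal r: n·r·B > C, so B > C/(n·r) = 0.0212/(3·0.25) = 0.0283.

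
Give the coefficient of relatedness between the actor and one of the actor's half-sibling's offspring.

Each parent–offspring link contributes a factor of 1/2, and independent paths through distinct common ancestors add.
Half-aunt/uncle↔niece/nephew: one path of length 3: r = (1/2)^3 = 1/8.

0.125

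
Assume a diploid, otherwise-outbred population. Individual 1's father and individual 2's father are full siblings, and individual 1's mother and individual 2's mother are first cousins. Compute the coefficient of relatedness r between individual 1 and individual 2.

0.15625

Wright's path rule: contributions from independent ancestry routes add.
Individual 1 and individual 2 are related in two ways: first cousins through their fathers (r = 1/8) and second cousins through their mothers (r = 1/32).
r = 1/8 + 1/32 = 0.15625.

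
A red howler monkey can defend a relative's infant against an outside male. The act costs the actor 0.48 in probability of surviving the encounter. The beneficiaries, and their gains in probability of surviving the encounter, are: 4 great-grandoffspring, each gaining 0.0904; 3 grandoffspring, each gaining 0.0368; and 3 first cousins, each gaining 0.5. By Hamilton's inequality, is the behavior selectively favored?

No

Hamilton's rule: the trait is favored when the sum of r·B over every recipient exceeds the actor's cost C.
r to a great-grandoffspring = 1/8 (three parent–offspring links: r = (1/2)^3 = 1/8).
r to a grandoffspring = 1/4 (two parent–offspring links: r = (1/2)^2 = 1/4).
r to a first cousin = 1/8 (first cousins share one grandparent pair — two paths of length 4: r = 2·(1/2)^4 = 1/8).
Summing one r·B term per recipient: 4·0.125·0.0904 + 3·0.25·0.0368 + 3·0.125·0.5 = 0.2603.
0.2603 < 0.48: the indirect benefit is less than the cost.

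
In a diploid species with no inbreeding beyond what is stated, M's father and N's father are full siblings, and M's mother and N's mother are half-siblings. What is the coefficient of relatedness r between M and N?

0.1875

With two independent routes of shared ancestry, r is the sum of the two contributions.
M and N are related in two ways: first cousins through their fathers (r = 1/8) and half first cousins through their mothers (r = 1/16).
r = 1/8 + 1/16 = 0.1875.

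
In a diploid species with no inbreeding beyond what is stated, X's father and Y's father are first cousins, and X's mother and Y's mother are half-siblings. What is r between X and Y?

Relatedness sums over independent paths through distinct common ancestors.
X and Y are related in two ways: second cousins through their fathers (r = 1/32) and half first cousins through their mothers (r = 1/16).
r = 1/32 + 1/16 = 0.09375.

0.09375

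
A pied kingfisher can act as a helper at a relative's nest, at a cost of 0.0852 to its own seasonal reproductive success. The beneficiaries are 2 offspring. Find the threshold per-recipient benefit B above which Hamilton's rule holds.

0.0852

r to an offspring = 1/2 (one parent–offspring link: r = (1/2)^1 = 1/2).
Hamilton's rule with n recipients of equal r: n·r·B > C, so B > C/(n·r) = 0.0852/(2·0.5) = 0.0852.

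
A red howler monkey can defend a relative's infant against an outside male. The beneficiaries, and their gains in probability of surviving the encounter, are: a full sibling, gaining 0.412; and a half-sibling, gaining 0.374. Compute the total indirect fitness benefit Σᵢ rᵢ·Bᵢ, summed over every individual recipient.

r to a full sibling = 0.5 (full sibs share both parents — two paths of length 2: r = 2·(1/2)^2 = 1/2).
r to a half-sibling = 1/4 (half-sibs share one parent — one path of length 2: r = (1/2)^2 = 1/4).
Summing one r·B term per recipient: 1·0.5·0.412 + 1·0.25·0.374 = 0.2995.

0.2995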